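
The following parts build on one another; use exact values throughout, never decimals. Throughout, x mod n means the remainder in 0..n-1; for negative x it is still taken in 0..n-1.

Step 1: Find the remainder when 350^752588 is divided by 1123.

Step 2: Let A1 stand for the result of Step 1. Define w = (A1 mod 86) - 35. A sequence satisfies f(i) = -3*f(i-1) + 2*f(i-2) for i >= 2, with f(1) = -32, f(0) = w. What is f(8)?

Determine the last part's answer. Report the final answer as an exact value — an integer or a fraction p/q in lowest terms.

285552

Step 1: squarings mod 1123: 350^1=350, 350^2=93, 350^4=788, 350^8=1048, 350^16=10, 350^32=100, 350^64=1016, 350^128=219, 350^256=795, 350^512=899, 350^1024=764, 350^2048=859, 350^4096=70, 350^8192=408, 350^16384=260, 350^32768=220, 350^65536=111, 350^131072=1091, 350^262144=1024, 350^524288=817; 350^752588 = 350^4 * 350^8 * 350^64 * 350^128 * 350^256 * 350^512 * 350^2048 * 350^4096 * 350^8192 * 350^16384 * 350^65536 * 350^131072 * 350^524288 = 575 (mod 1123); answer 575
Step 2: A1 = 575; w = 24; f(2) = -3*(-32) + 2*(24) = 144; iterating: f(2)=144, f(3)=-496, f(4)=1776, f(5)=-6320, f(6)=22512, f(7)=-80176, f(8)=285552; answer 285552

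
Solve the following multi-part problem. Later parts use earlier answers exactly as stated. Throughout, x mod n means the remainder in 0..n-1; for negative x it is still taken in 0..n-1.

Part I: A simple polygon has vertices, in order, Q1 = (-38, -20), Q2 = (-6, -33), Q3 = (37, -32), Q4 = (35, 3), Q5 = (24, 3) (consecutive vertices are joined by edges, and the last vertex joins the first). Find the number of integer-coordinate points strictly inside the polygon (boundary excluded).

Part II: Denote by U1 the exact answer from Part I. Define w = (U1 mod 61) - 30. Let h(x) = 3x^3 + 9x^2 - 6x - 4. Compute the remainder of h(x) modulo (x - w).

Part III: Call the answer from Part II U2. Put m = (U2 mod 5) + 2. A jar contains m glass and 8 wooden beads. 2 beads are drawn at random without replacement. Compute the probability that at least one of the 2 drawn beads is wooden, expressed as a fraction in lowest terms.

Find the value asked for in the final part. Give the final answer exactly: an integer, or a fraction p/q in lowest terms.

Part I: cross terms: (-38*-33 - -6*-20)=1134, (-6*-32 - 37*-33)=1413, (37*3 - 35*-32)=1231, (35*3 - 24*3)=33, (24*-20 - -38*3)=-366; twice the area = |3445| = 3445; area = 3445/2; boundary points = 1 + 1 + 1 + 11 + 1 = 15; strictly interior points = area - boundary/2 + 1 = 1716; answer 1716
Part II: U1 = 1716; w = -22; remainder = value at the root: 3*(-22)^3 + 9*(-22)^2 - 6*(-22)^1 - 4 = (-31944) + (4356) + (132) + (-4) = -27460; answer -27460
Part III: U2 = -27460; m = 2; total draws C(10,2) = 45; complement C(2,2) = 1; favorable 45 - 1 = 44; P = 44/45; answer 44/45

44/45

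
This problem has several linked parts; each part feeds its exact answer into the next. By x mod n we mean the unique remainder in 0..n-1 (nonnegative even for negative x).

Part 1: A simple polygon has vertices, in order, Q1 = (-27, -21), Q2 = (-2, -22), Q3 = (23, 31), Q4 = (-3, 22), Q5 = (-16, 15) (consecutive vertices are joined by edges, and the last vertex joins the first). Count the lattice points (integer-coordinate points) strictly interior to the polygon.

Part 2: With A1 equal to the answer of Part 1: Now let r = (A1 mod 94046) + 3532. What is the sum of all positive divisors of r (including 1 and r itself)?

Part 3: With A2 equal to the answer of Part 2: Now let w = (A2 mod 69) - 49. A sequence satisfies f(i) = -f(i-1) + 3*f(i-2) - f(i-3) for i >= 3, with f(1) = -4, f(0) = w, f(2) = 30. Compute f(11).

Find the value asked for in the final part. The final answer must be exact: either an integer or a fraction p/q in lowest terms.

Part 1: cross terms: (-27*-22 - -2*-21)=552, (-2*31 - 23*-22)=444, (23*22 - -3*31)=599, (-3*15 - -16*22)=307, (-16*-21 - -27*15)=741; twice the area = |2643| = 2643; area = 2643/2; boundary points = 1 + 1 + 1 + 1 + 1 = 5; strictly interior points = area - boundary/2 + 1 = 1320; answer 1320
Part 2: A1 = 1320; r = 4852; 4852 = 2^2 * 1213; sigma = (1 + 2 + 4) * (1 + 1213) = 7 * 1214 = 8498; answer 8498
Part 3: A2 = 8498; w = -38; f(3) = -1*(30) + 3*(-4) - 1*(-38) = -4; iterating: f(3)=-4, f(4)=98, f(5)=-140, f(6)=438, f(7)=-956, f(8)=2410, f(9)=-5716, f(10)=13902, f(11)=-33460; answer -33460

-33460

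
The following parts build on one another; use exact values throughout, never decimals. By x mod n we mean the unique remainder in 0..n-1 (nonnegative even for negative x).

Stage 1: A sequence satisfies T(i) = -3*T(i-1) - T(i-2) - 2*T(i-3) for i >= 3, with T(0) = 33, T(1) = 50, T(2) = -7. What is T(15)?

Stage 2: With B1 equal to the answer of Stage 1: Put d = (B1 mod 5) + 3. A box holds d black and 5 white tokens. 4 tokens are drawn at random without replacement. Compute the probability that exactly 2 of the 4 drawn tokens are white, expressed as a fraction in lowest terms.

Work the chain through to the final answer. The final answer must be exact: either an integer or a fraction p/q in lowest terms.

5/11

Stage 1: T(3) = -3*(-7) - 1*(50) - 2*(33) = -95; iterating: T(3)=-95, T(4)=192, T(5)=-467, T(6)=1399, T(7)=-4114, T(8)=11877, T(9)=-34315, T(10)=99296, T(11)=-287327, T(12)=831315, T(13)=-2405210, T(14)=6958969, T(15)=-20134327; answer -20134327
Stage 2: B1 = -20134327; d = 6; total draws C(11,4) = 330; favorable C(5,2)*C(6,2) = 150; P = 5/11; answer 5/11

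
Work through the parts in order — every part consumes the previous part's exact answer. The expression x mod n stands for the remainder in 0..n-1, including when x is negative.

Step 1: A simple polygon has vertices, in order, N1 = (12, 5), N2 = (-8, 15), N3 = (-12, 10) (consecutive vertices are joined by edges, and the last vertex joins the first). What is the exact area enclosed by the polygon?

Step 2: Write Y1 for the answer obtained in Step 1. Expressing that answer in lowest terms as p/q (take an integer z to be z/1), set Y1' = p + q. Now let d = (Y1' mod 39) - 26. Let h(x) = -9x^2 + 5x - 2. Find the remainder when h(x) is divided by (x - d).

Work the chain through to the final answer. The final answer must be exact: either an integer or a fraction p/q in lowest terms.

Step 1: cross terms: (12*15 - -8*5)=220, (-8*10 - -12*15)=100, (-12*5 - 12*10)=-180; twice the area = |140| = 140; area = 70; answer 70
Step 2: Y1 = 70; threaded value p + q = 71; d = 6; remainder = value at the root: -9*(6)^2 + 5*(6)^1 - 2 = (-324) + (30) + (-2) = -296; answer -296

-296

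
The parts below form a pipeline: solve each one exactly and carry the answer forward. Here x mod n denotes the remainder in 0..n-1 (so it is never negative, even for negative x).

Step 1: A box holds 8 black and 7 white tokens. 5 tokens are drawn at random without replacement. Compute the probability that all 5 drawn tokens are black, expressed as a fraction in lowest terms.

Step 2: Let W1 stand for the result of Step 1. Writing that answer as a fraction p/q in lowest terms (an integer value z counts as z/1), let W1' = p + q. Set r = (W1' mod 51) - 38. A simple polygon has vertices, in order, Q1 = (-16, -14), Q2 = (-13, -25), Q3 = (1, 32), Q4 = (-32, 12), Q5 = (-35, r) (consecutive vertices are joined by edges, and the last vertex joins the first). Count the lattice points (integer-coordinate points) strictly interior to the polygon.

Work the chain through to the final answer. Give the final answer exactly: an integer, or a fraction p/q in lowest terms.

956

Step 1: total draws C(15,5) = 3003; favorable C(8,5) = 56; P = 8/429; answer 8/429
Step 2: W1 = 8/429; threaded value p + q = 437; r = -9; cross terms: (-16*-25 - -13*-14)=218, (-13*32 - 1*-25)=-391, (1*12 - -32*32)=1036, (-32*-9 - -35*12)=708, (-35*-14 - -16*-9)=346; twice the area = |1917| = 1917; area = 1917/2; boundary points = 1 + 1 + 1 + 3 + 1 = 7; strictly interior points = area - boundary/2 + 1 = 956; answer 956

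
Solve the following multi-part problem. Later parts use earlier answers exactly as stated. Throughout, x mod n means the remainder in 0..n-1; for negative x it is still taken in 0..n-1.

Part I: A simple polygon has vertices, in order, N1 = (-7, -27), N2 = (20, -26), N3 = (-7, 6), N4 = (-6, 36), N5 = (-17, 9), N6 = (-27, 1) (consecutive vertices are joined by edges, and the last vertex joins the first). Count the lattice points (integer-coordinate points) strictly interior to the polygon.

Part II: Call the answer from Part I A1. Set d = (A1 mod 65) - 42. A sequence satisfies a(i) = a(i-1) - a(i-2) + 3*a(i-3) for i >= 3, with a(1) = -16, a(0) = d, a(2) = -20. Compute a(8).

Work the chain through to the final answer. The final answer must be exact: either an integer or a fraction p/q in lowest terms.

-623

Part I: cross terms: (-7*-26 - 20*-27)=722, (20*6 - -7*-26)=-62, (-7*36 - -6*6)=-216, (-6*9 - -17*36)=558, (-17*1 - -27*9)=226, (-27*-27 - -7*1)=736; twice the area = |1964| = 1964; area = 982; boundary points = 1 + 1 + 1 + 1 + 2 + 4 = 10; strictly interior points = area - boundary/2 + 1 = 978; answer 978
Part II: A1 = 978; d = -39; a(3) = 1*(-20) - 1*(-16) + 3*(-39) = -121; iterating: a(3)=-121, a(4)=-149, a(5)=-88, a(6)=-302, a(7)=-661, a(8)=-623; answer -623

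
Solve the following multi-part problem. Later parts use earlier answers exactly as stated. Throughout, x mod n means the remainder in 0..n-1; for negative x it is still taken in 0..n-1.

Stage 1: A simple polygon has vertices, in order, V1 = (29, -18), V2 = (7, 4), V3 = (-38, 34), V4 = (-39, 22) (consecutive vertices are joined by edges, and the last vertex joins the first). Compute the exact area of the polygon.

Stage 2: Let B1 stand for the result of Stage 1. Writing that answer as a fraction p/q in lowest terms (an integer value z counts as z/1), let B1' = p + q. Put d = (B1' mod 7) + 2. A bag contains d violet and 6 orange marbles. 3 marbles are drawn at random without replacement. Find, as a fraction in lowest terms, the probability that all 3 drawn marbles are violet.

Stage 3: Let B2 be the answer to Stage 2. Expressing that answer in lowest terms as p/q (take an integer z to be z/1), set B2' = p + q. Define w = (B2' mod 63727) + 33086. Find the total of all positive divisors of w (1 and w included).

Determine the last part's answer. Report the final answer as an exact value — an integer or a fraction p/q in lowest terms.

Stage 1: cross terms: (29*4 - 7*-18)=242, (7*34 - -38*4)=390, (-38*22 - -39*34)=490, (-39*-18 - 29*22)=64; twice the area = |1186| = 1186; area = 593; answer 593
Stage 2: B1 = 593; threaded value p + q = 594; d = 8; total draws C(14,3) = 364; favorable C(8,3) = 56; P = 2/13; answer 2/13
Stage 3: B2 = 2/13; threaded value p + q = 15; w = 33101; 33101 = 79 * 419; sigma = (1 + 79) * (1 + 419) = 80 * 420 = 33600; answer 33600

33600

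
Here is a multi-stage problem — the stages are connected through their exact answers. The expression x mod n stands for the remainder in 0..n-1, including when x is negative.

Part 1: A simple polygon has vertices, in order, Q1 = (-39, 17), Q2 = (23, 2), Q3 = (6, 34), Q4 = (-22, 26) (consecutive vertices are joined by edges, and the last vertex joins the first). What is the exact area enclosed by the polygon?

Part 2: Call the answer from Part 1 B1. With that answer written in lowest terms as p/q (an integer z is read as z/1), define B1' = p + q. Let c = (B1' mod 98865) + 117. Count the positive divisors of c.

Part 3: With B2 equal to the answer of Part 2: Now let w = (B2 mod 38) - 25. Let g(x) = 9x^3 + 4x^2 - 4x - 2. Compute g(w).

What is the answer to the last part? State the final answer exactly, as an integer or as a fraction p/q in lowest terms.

Part 1: cross terms: (-39*2 - 23*17)=-469, (23*34 - 6*2)=770, (6*26 - -22*34)=904, (-22*17 - -39*26)=640; twice the area = |1845| = 1845; area = 1845/2; answer 1845/2
Part 2: B1 = 1845/2; threaded value p + q = 1847; c = 1964; 1964 = 2^2 * 491; number of divisors = (2+1) * (1+1) = 6; answer 6
Part 3: B2 = 6; w = -19; 9*(-19)^3 + 4*(-19)^2 - 4*(-19)^1 - 2 = (-61731) + (1444) + (76) + (-2) = -60213; answer -60213

-60213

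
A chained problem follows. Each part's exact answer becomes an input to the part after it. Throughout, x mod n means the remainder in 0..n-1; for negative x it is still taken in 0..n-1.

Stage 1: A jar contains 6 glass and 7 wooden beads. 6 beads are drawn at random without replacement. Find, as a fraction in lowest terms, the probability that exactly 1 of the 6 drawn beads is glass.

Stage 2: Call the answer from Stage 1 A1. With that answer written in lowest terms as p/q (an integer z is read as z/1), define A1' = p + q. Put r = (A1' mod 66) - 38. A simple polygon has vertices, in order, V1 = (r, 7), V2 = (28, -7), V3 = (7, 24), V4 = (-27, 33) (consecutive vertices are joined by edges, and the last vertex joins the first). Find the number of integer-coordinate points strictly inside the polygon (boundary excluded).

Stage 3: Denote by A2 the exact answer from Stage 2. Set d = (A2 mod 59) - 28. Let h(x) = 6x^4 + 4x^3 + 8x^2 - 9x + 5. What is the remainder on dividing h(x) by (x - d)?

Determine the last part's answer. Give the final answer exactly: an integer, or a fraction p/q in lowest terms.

8879

Stage 1: total draws C(13,6) = 1716; favorable C(6,1)*C(7,5) = 126; P = 21/286; answer 21/286
Stage 2: A1 = 21/286; threaded value p + q = 307; r = 5; cross terms: (5*-7 - 28*7)=-231, (28*24 - 7*-7)=721, (7*33 - -27*24)=879, (-27*7 - 5*33)=-354; twice the area = |1015| = 1015; area = 1015/2; boundary points = 1 + 1 + 1 + 2 = 5; strictly interior points = area - boundary/2 + 1 = 506; answer 506
Stage 3: A2 = 506; d = 6; remainder = value at the root: 6*(6)^4 + 4*(6)^3 + 8*(6)^2 - 9*(6)^1 + 5 = (7776) + (864) + (288) + (-54) + (5) = 8879; answer 8879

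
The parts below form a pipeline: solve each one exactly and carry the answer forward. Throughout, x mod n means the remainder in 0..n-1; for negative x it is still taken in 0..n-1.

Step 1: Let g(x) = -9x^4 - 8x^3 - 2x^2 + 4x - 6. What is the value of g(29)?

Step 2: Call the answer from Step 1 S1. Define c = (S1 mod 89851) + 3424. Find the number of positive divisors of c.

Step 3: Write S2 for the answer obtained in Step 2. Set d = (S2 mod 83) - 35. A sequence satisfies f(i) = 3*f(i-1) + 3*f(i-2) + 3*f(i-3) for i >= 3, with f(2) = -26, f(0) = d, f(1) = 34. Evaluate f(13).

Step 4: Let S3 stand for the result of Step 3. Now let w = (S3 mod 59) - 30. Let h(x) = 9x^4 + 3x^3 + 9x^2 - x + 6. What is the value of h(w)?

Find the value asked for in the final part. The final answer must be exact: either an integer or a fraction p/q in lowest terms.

Step 1: -9*(29)^4 - 8*(29)^3 - 2*(29)^2 + 4*(29)^1 - 6 = (-6365529) + (-195112) + (-1682) + (116) + (-6) = -6562213; answer -6562213
Step 2: S1 = -6562213; c = 90185; 90185 = 5 * 17 * 1061; number of divisors = (1+1) * (1+1) * (1+1) = 8; answer 8
Step 3: S2 = 8; d = -27; f(3) = 3*(-26) + 3*(34) + 3*(-27) = -57; iterating: f(3)=-57, f(4)=-147, f(5)=-690, f(6)=-2682, f(7)=-10557, f(8)=-41787, f(9)=-165078, f(10)=-652266, f(11)=-2577393, f(12)=-10184211, f(13)=-40241610; answer -40241610
Step 4: S3 = -40241610; w = 18; 9*(18)^4 + 3*(18)^3 + 9*(18)^2 - 1*(18)^1 + 6 = (944784) + (17496) + (2916) + (-18) + (6) = 965184; answer 965184

965184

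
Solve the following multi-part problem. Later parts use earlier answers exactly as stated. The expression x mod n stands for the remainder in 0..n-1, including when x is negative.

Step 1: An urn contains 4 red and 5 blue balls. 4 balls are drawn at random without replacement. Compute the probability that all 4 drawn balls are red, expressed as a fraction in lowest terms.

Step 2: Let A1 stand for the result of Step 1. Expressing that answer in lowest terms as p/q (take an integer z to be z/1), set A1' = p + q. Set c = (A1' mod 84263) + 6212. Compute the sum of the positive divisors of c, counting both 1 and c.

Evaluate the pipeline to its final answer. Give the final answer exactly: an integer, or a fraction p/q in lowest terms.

Step 1: total draws C(9,4) = 126; favorable C(4,4) = 1; P = 1/126; answer 1/126
Step 2: A1 = 1/126; threaded value p + q = 127; c = 6339; 6339 = 3 * 2113; sigma = (1 + 3) * (1 + 2113) = 4 * 2114 = 8456; answer 8456

8456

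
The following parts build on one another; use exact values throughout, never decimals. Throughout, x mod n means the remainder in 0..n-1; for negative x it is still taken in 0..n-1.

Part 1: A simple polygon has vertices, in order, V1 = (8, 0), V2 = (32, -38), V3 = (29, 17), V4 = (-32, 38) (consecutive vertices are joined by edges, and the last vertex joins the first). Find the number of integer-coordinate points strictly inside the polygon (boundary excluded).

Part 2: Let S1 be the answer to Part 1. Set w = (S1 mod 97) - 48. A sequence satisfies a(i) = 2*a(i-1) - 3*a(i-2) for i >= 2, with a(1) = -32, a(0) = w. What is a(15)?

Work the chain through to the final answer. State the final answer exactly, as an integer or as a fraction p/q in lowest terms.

Part 1: cross terms: (8*-38 - 32*0)=-304, (32*17 - 29*-38)=1646, (29*38 - -32*17)=1646, (-32*0 - 8*38)=-304; twice the area = |2684| = 2684; area = 1342; boundary points = 2 + 1 + 1 + 2 = 6; strictly interior points = area - boundary/2 + 1 = 1340; answer 1340
Part 2: S1 = 1340; w = 31; a(2) = 2*(-32) - 3*(31) = -157; iterating: a(2)=-157, a(3)=-218, a(4)=35, a(5)=724, a(6)=1343, a(7)=514, a(8)=-3001, a(9)=-7544, a(10)=-6085, a(11)=10462, a(12)=39179, a(13)=46972, a(14)=-23593, a(15)=-188102; answer -188102

-188102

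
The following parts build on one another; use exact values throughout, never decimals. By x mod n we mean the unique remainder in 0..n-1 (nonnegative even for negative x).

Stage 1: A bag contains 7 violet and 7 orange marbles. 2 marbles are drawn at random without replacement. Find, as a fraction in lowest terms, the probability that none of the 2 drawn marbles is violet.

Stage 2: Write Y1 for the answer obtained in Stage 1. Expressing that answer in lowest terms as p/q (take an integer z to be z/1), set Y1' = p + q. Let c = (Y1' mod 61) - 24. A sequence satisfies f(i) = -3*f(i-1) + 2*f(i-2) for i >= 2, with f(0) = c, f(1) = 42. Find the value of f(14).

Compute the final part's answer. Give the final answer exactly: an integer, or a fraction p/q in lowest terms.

Stage 1: total draws C(14,2) = 91; favorable C(7,2) = 21; P = 3/13; answer 3/13
Stage 2: Y1 = 3/13; threaded value p + q = 16; c = -8; f(2) = -3*(42) + 2*(-8) = -142; iterating: f(2)=-142, f(3)=510, f(4)=-1814, f(5)=6462, f(6)=-23014, f(7)=81966, f(8)=-291926, f(9)=1039710, f(10)=-3702982, f(11)=13188366, f(12)=-46971062, f(13)=167289918, f(14)=-595811878; answer -595811878

-595811878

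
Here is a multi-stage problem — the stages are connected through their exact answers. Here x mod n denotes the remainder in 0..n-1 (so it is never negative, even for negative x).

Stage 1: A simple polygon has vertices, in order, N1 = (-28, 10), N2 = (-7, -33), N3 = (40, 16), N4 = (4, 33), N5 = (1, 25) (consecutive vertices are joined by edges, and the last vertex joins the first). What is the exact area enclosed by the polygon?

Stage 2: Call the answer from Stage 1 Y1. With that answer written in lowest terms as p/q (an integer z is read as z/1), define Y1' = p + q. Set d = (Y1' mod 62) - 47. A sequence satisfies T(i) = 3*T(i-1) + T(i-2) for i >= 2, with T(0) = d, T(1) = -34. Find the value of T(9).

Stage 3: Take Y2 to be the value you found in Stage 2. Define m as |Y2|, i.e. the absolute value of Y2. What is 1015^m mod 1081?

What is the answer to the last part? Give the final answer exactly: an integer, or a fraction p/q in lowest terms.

808

Stage 1: cross terms: (-28*-33 - -7*10)=994, (-7*16 - 40*-33)=1208, (40*33 - 4*16)=1256, (4*25 - 1*33)=67, (1*10 - -28*25)=710; twice the area = |4235| = 4235; area = 4235/2; answer 4235/2
Stage 2: Y1 = 4235/2; threaded value p + q = 4237; d = -26; T(2) = 3*(-34) + 1*(-26) = -128; iterating: T(2)=-128, T(3)=-418, T(4)=-1382, T(5)=-4564, T(6)=-15074, T(7)=-49786, T(8)=-164432, T(9)=-543082; answer -543082
Stage 3: Y2 = -543082; m = 543082; squarings mod 1081: 1015^1=1015, 1015^2=32, 1015^4=1024, 1015^8=6, 1015^16=36, 1015^32=215, 1015^64=823, 1015^128=623, 1015^256=50, 1015^512=338, 1015^1024=739, 1015^2048=216, 1015^4096=173, 1015^8192=742, 1015^16384=335, 1015^32768=882, 1015^65536=685, 1015^131072=71, 1015^262144=717, 1015^524288=614; 1015^543082 = 1015^2 * 1015^8 * 1015^32 * 1015^64 * 1015^256 * 1015^2048 * 1015^16384 * 1015^524288 = 808 (mod 1081); answer 808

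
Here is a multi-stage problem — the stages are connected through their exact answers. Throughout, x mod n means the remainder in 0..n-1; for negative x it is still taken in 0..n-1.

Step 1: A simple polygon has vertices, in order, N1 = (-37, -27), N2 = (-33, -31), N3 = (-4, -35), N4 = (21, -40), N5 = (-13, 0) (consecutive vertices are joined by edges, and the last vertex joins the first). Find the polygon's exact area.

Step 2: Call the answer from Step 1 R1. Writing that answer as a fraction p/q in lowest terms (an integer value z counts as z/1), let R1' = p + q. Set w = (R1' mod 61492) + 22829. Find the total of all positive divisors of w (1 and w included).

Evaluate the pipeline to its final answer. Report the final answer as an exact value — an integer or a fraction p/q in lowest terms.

43484

Step 1: cross terms: (-37*-31 - -33*-27)=256, (-33*-35 - -4*-31)=1031, (-4*-40 - 21*-35)=895, (21*0 - -13*-40)=-520, (-13*-27 - -37*0)=351; twice the area = |2013| = 2013; area = 2013/2; answer 2013/2
Step 2: R1 = 2013/2; threaded value p + q = 2015; w = 24844; 24844 = 2^2 * 6211; sigma = (1 + 2 + 4) * (1 + 6211) = 7 * 6212 = 43484; answer 43484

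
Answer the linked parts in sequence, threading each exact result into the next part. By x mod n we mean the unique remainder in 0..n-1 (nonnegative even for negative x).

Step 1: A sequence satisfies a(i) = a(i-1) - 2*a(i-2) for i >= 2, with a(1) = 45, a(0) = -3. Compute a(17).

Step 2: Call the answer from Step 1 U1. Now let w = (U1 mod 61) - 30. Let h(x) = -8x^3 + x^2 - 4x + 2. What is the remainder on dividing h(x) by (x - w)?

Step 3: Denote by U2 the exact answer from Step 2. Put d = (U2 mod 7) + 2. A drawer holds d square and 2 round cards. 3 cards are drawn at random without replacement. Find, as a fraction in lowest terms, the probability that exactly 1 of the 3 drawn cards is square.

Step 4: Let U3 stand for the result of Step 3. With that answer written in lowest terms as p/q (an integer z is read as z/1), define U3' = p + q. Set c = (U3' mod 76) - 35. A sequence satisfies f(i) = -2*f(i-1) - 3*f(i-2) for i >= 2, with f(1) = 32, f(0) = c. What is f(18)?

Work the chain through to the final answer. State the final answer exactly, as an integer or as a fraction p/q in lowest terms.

Step 1: a(2) = 1*(45) - 2*(-3) = 51; iterating: a(2)=51, a(3)=-39, a(4)=-141, a(5)=-63, a(6)=219, a(7)=345, a(8)=-93, a(9)=-783, a(10)=-597, a(11)=969, a(12)=2163, a(13)=225, a(14)=-4101, a(15)=-4551, a(16)=3651, a(17)=12753; answer 12753
Step 2: U1 = 12753; w = -26; remainder = value at the root: -8*(-26)^3 + 1*(-26)^2 - 4*(-26)^1 + 2 = (140608) + (676) + (104) + (2) = 141390; answer 141390
Step 3: U2 = 141390; d = 6; total draws C(8,3) = 56; favorable C(6,1)*C(2,2) = 6; P = 3/28; answer 3/28
Step 4: U3 = 3/28; threaded value p + q = 31; c = -4; f(2) = -2*(32) - 3*(-4) = -52; iterating: f(2)=-52, f(3)=8, f(4)=140, f(5)=-304, f(6)=188, f(7)=536, f(8)=-1636, f(9)=1664, f(10)=1580, f(11)=-8152, f(12)=11564, f(13)=1328, f(14)=-37348, f(15)=70712, f(16)=-29380, f(17)=-153376, f(18)=394892; answer 394892

394892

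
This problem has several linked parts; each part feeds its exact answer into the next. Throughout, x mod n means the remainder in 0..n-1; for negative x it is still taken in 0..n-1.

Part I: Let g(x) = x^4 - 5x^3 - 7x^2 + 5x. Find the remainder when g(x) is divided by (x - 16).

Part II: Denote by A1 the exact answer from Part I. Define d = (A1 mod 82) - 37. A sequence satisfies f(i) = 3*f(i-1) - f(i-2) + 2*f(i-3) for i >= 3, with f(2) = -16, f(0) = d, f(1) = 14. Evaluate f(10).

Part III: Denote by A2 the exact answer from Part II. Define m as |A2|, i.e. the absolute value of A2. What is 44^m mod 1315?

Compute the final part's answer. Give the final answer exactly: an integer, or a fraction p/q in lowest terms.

Part I: remainder = value at the root: 1*(16)^4 - 5*(16)^3 - 7*(16)^2 + 5*(16)^1 = (65536) + (-20480) + (-1792) + (80) = 43344; answer 43344
Part II: A1 = 43344; d = 11; f(3) = 3*(-16) - 1*(14) + 2*(11) = -40; iterating: f(3)=-40, f(4)=-76, f(5)=-220, f(6)=-664, f(7)=-1924, f(8)=-5548, f(9)=-16048, f(10)=-46444; answer -46444
Part III: A2 = -46444; m = 46444; squarings mod 1315: 44^1=44, 44^2=621, 44^4=346, 44^8=51, 44^16=1286, 44^32=841, 44^64=1126, 44^128=216, 44^256=631, 44^512=1031, 44^1024=441, 44^2048=1176, 44^4096=911, 44^8192=156, 44^16384=666, 44^32768=401; 44^46444 = 44^4 * 44^8 * 44^32 * 44^64 * 44^256 * 44^1024 * 44^4096 * 44^8192 * 44^32768 = 156 (mod 1315); answer 156

156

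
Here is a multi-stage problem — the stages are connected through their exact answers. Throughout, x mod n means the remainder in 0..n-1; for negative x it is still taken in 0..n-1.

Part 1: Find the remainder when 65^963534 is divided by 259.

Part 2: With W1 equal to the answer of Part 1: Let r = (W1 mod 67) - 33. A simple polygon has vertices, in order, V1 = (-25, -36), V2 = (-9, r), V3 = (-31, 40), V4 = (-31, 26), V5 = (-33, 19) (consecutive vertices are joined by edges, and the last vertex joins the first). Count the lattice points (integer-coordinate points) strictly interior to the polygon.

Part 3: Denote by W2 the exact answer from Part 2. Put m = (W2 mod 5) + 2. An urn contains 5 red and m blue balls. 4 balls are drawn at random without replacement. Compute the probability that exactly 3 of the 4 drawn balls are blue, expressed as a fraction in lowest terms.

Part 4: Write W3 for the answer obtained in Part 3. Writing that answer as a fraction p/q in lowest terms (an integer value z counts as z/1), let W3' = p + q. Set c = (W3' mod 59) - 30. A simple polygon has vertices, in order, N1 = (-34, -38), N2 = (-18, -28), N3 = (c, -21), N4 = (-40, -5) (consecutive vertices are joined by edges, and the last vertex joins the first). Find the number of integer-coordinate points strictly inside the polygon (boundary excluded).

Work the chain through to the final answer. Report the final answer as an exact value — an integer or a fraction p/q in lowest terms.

Part 1: squarings mod 259: 65^1=65, 65^2=81, 65^4=86, 65^8=144, 65^16=16, 65^32=256, 65^64=9, 65^128=81, 65^256=86, 65^512=144, 65^1024=16, 65^2048=256, 65^4096=9, 65^8192=81, 65^16384=86, 65^32768=144, 65^65536=16, 65^131072=256, 65^262144=9, 65^524288=81; 65^963534 = 65^2 * 65^4 * 65^8 * 65^64 * 65^128 * 65^256 * 65^512 * 65^4096 * 65^8192 * 65^32768 * 65^131072 * 65^262144 * 65^524288 = 211 (mod 259); answer 211
Part 2: W1 = 211; r = -23; cross terms: (-25*-23 - -9*-36)=251, (-9*40 - -31*-23)=-1073, (-31*26 - -31*40)=434, (-31*19 - -33*26)=269, (-33*-36 - -25*19)=1663; twice the area = |1544| = 1544; area = 772; boundary points = 1 + 1 + 14 + 1 + 1 = 18; strictly interior points = area - boundary/2 + 1 = 764; answer 764
Part 3: W2 = 764; m = 6; total draws C(11,4) = 330; favorable C(6,3)*C(5,1) = 100; P = 10/33; answer 10/33
Part 4: W3 = 10/33; threaded value p + q = 43; c = 13; cross terms: (-34*-28 - -18*-38)=268, (-18*-21 - 13*-28)=742, (13*-5 - -40*-21)=-905, (-40*-38 - -34*-5)=1350; twice the area = |1455| = 1455; area = 1455/2; boundary points = 2 + 1 + 1 + 3 = 7; strictly interior points = area - boundary/2 + 1 = 725; answer 725

725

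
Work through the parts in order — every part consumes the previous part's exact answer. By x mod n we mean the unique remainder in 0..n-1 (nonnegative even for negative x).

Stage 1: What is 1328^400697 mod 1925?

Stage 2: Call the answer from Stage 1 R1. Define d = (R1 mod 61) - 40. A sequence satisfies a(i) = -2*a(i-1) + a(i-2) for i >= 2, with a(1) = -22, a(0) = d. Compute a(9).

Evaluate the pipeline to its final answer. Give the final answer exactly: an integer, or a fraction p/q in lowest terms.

Stage 1: squarings mod 1925: 1328^1=1328, 1328^2=284, 1328^4=1731, 1328^8=1061, 1328^16=1521, 1328^32=1516, 1328^64=1731, 1328^128=1061, 1328^256=1521, 1328^512=1516, 1328^1024=1731, 1328^2048=1061, 1328^4096=1521, 1328^8192=1516, 1328^16384=1731, 1328^32768=1061, 1328^65536=1521, 1328^131072=1516, 1328^262144=1731; 1328^400697 = 1328^1 * 1328^8 * 1328^16 * 1328^32 * 1328^256 * 1328^1024 * 1328^2048 * 1328^4096 * 1328^131072 * 1328^262144 = 563 (mod 1925); answer 563
Stage 2: R1 = 563; d = -26; a(2) = -2*(-22) + 1*(-26) = 18; iterating: a(2)=18, a(3)=-58, a(4)=134, a(5)=-326, a(6)=786, a(7)=-1898, a(8)=4582, a(9)=-11062; answer -11062

-11062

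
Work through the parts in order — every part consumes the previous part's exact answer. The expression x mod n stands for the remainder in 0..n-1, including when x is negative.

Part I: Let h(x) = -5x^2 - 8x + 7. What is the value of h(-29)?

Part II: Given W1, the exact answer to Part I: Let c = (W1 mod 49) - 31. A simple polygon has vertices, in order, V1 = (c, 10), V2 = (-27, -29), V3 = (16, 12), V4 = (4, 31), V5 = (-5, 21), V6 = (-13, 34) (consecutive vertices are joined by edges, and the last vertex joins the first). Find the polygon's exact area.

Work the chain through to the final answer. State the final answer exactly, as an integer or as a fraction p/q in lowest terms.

Part I: -5*(-29)^2 - 8*(-29)^1 + 7 = (-4205) + (232) + (7) = -3966; answer -3966
Part II: W1 = -3966; c = -28; cross terms: (-28*-29 - -27*10)=1082, (-27*12 - 16*-29)=140, (16*31 - 4*12)=448, (4*21 - -5*31)=239, (-5*34 - -13*21)=103, (-13*10 - -28*34)=822; twice the area = |2834| = 2834; area = 1417; answer 1417

1417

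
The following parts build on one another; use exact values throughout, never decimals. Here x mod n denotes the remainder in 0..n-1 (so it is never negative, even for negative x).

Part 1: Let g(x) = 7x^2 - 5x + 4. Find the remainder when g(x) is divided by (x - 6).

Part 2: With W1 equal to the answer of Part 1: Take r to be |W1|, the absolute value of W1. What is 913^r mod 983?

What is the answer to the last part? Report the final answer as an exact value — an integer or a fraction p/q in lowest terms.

Part 1: remainder = value at the root: 7*(6)^2 - 5*(6)^1 + 4 = (252) + (-30) + (4) = 226; answer 226
Part 2: W1 = 226; r = 226; squarings mod 983: 913^1=913, 913^2=968, 913^4=225, 913^8=492, 913^16=246, 913^32=553, 913^64=96, 913^128=369; 913^226 = 913^2 * 913^32 * 913^64 * 913^128 = 212 (mod 983); answer 212

212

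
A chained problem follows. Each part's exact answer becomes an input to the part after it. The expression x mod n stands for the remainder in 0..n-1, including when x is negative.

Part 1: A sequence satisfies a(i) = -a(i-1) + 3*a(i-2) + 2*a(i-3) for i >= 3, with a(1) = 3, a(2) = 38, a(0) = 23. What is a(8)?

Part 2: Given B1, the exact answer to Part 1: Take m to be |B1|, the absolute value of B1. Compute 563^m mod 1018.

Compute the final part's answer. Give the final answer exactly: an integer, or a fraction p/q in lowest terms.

Part 1: a(3) = -1*(38) + 3*(3) + 2*(23) = 17; iterating: a(3)=17, a(4)=103, a(5)=24, a(6)=319, a(7)=-41, a(8)=1046; answer 1046
Part 2: B1 = 1046; m = 1046; squarings mod 1018: 563^1=563, 563^2=371, 563^4=211, 563^8=747, 563^16=145, 563^32=665, 563^64=413, 563^128=563, 563^256=371, 563^512=211, 563^1024=747; 563^1046 = 563^2 * 563^4 * 563^16 * 563^1024 = 21 (mod 1018); answer 21

21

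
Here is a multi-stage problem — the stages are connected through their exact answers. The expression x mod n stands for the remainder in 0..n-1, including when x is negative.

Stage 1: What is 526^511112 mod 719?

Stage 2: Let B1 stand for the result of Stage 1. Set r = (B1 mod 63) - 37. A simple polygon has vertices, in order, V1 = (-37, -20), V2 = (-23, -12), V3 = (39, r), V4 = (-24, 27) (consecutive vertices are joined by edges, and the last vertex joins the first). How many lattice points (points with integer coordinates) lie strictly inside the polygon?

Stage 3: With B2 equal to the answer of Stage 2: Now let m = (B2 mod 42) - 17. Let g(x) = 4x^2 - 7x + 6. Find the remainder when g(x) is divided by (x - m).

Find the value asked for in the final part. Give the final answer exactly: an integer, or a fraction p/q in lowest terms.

8

Stage 1: squarings mod 719: 526^1=526, 526^2=580, 526^4=627, 526^8=555, 526^16=293, 526^32=288, 526^64=259, 526^128=214, 526^256=499, 526^512=227, 526^1024=480, 526^2048=320, 526^4096=302, 526^8192=610, 526^16384=377, 526^32768=486, 526^65536=364, 526^131072=200, 526^262144=455; 526^511112 = 526^8 * 526^128 * 526^1024 * 526^2048 * 526^16384 * 526^32768 * 526^65536 * 526^131072 * 526^262144 = 98 (mod 719); answer 98
Stage 2: B1 = 98; r = -2; cross terms: (-37*-12 - -23*-20)=-16, (-23*-2 - 39*-12)=514, (39*27 - -24*-2)=1005, (-24*-20 - -37*27)=1479; twice the area = |2982| = 2982; area = 1491; boundary points = 2 + 2 + 1 + 1 = 6; strictly interior points = area - boundary/2 + 1 = 1489; answer 1489
Stage 3: B2 = 1489; m = 2; remainder = value at the root: 4*(2)^2 - 7*(2)^1 + 6 = (16) + (-14) + (6) = 8; answer 8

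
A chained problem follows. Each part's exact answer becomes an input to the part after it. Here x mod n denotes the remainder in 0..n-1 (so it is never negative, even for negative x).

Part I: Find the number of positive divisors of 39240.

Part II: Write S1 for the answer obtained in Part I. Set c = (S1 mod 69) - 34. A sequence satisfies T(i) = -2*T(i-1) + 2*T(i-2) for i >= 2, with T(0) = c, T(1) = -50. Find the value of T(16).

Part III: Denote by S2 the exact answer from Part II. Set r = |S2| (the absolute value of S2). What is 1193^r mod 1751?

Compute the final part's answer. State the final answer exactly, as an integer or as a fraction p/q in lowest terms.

Part I: 39240 = 2^3 * 3^2 * 5 * 109; number of divisors = (3+1) * (2+1) * (1+1) * (1+1) = 48; answer 48
Part II: S1 = 48; c = 14; T(2) = -2*(-50) + 2*(14) = 128; iterating: T(2)=128, T(3)=-356, T(4)=968, T(5)=-2648, T(6)=7232, T(7)=-19760, T(8)=53984, T(9)=-147488, T(10)=402944, T(11)=-1100864, T(12)=3007616, T(13)=-8216960, T(14)=22449152, T(15)=-61332224, T(16)=167562752; answer 167562752
Part III: S2 = 167562752; r = 167562752; squarings mod 1751: 1193^1=1193, 1193^2=1437, 1193^4=540, 1193^8=934, 1193^16=358, 1193^32=341, 1193^64=715, 1193^128=1684, 1193^256=987, 1193^512=613, 1193^1024=1055, 1193^2048=1140, 1193^4096=358, 1193^8192=341, 1193^16384=715, 1193^32768=1684, 1193^65536=987, 1193^131072=613, 1193^262144=1055, 1193^524288=1140, 1193^1048576=358, 1193^2097152=341, 1193^4194304=715, 1193^8388608=1684, 1193^16777216=987, 1193^33554432=613, 1193^67108864=1055, 1193^134217728=1140; 1193^167562752 = 1193^512 * 1193^1024 * 1193^2048 * 1193^16384 * 1193^32768 * 1193^262144 * 1193^524288 * 1193^1048576 * 1193^2097152 * 1193^4194304 * 1193^8388608 * 1193^16777216 * 1193^134217728 = 1140 (mod 1751); answer 1140

1140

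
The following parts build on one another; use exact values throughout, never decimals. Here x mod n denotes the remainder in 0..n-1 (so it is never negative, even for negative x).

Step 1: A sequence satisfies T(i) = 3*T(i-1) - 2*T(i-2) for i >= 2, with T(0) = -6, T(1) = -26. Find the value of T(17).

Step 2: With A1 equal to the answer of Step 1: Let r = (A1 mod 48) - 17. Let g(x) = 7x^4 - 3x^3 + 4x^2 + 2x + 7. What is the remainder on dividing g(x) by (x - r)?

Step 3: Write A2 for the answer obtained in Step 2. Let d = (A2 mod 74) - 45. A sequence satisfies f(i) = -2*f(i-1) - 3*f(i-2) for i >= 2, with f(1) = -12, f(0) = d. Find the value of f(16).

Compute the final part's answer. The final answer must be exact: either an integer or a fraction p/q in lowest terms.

Step 1: T(2) = 3*(-26) - 2*(-6) = -66; iterating: T(2)=-66, T(3)=-146, T(4)=-306, T(5)=-626, T(6)=-1266, T(7)=-2546, T(8)=-5106, T(9)=-10226, T(10)=-20466, T(11)=-40946, T(12)=-81906, T(13)=-163826, T(14)=-327666, T(15)=-655346, T(16)=-1310706, T(17)=-2621426; answer -2621426
Step 2: A1 = -2621426; r = 29; remainder = value at the root: 7*(29)^4 - 3*(29)^3 + 4*(29)^2 + 2*(29)^1 + 7 = (4950967) + (-73167) + (3364) + (58) + (7) = 4881229; answer 4881229
Step 3: A2 = 4881229; d = -4; f(2) = -2*(-12) - 3*(-4) = 36; iterating: f(2)=36, f(3)=-36, f(4)=-36, f(5)=180, f(6)=-252, f(7)=-36, f(8)=828, f(9)=-1548, f(10)=612, f(11)=3420, f(12)=-8676, f(13)=7092, f(14)=11844, f(15)=-44964, f(16)=54396; answer 54396

54396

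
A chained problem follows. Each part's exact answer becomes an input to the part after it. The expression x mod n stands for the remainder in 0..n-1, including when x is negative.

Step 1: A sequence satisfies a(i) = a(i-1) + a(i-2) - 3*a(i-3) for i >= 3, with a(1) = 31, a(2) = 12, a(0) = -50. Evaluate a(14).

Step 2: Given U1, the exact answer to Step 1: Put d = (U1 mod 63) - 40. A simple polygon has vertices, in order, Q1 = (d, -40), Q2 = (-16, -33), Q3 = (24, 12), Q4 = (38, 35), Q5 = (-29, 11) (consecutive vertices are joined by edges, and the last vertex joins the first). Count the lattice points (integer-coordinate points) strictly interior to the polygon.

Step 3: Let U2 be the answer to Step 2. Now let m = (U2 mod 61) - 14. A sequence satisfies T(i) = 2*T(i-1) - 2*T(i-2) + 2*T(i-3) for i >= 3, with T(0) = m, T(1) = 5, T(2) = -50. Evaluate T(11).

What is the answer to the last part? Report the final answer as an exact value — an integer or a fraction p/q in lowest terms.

Step 1: a(3) = 1*(12) + 1*(31) - 3*(-50) = 193; iterating: a(3)=193, a(4)=112, a(5)=269, a(6)=-198, a(7)=-265, a(8)=-1270, a(9)=-941, a(10)=-1416, a(11)=1453, a(12)=2860, a(13)=8561, a(14)=7062; answer 7062
Step 2: U1 = 7062; d = -34; cross terms: (-34*-33 - -16*-40)=482, (-16*12 - 24*-33)=600, (24*35 - 38*12)=384, (38*11 - -29*35)=1433, (-29*-40 - -34*11)=1534; twice the area = |4433| = 4433; area = 4433/2; boundary points = 1 + 5 + 1 + 1 + 1 = 9; strictly interior points = area - boundary/2 + 1 = 2213; answer 2213
Step 3: U2 = 2213; m = 3; T(3) = 2*(-50) - 2*(5) + 2*(3) = -104; iterating: T(3)=-104, T(4)=-98, T(5)=-88, T(6)=-188, T(7)=-396, T(8)=-592, T(9)=-768, T(10)=-1144, T(11)=-1936; answer -1936

-1936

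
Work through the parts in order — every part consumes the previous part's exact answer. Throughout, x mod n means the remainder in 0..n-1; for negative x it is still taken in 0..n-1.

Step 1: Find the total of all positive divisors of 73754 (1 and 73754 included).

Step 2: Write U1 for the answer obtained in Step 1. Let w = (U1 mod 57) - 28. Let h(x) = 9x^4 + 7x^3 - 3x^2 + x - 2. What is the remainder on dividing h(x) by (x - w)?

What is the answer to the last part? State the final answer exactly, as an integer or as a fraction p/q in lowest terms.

4233812

Step 1: 73754 = 2 * 36877; sigma = (1 + 2) * (1 + 36877) = 3 * 36878 = 110634; answer 110634
Step 2: U1 = 110634; w = 26; remainder = value at the root: 9*(26)^4 + 7*(26)^3 - 3*(26)^2 + 1*(26)^1 - 2 = (4112784) + (123032) + (-2028) + (26) + (-2) = 4233812; answer 4233812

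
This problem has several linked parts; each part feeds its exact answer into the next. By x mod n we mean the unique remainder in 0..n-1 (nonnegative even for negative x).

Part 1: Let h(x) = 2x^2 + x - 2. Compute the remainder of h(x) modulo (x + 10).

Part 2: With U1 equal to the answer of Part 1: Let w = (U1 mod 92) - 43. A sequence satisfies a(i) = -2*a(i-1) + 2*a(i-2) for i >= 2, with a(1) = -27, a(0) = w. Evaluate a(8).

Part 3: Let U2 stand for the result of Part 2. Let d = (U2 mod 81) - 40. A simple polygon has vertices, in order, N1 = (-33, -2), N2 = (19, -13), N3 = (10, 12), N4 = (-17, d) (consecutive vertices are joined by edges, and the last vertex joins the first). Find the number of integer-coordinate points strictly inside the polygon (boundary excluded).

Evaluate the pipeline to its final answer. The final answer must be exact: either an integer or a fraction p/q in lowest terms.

Part 1: remainder = value at the root: 2*(-10)^2 + 1*(-10)^1 - 2 = (200) + (-10) + (-2) = 188; answer 188
Part 2: U1 = 188; w = -39; a(2) = -2*(-27) + 2*(-39) = -24; iterating: a(2)=-24, a(3)=-6, a(4)=-36, a(5)=60, a(6)=-192, a(7)=504, a(8)=-1392; answer -1392
Part 3: U2 = -1392; d = 26; cross terms: (-33*-13 - 19*-2)=467, (19*12 - 10*-13)=358, (10*26 - -17*12)=464, (-17*-2 - -33*26)=892; twice the area = |2181| = 2181; area = 2181/2; boundary points = 1 + 1 + 1 + 4 = 7; strictly interior points = area - boundary/2 + 1 = 1088; answer 1088

1088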